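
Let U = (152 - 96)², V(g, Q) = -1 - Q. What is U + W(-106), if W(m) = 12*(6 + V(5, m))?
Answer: 4468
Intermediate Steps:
W(m) = 60 - 12*m (W(m) = 12*(6 + (-1 - m)) = 12*(5 - m) = 60 - 12*m)
U = 3136 (U = 56² = 3136)
U + W(-106) = 3136 + (60 - 12*(-106)) = 3136 + (60 + 1272) = 3136 + 1332 = 4468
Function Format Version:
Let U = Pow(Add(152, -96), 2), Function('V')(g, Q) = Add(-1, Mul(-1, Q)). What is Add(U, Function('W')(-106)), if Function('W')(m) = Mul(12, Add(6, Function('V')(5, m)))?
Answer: 4468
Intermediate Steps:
Function('W')(m) = Add(60, Mul(-12, m)) (Function('W')(m) = Mul(12, Add(6, Add(-1, Mul(-1, m)))) = Mul(12, Add(5, Mul(-1, m))) = Add(60, Mul(-12, m)))
U = 3136 (U = Pow(56, 2) = 3136)
Add(U, Function('W')(-106)) = Add(3136, Add(60, Mul(-12, -106))) = Add(3136, Add(60, 1272)) = Add(3136, 1332) = 4468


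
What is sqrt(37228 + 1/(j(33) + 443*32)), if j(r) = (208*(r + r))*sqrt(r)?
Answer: sqrt(37228 + 1/(14176 + 13728*sqrt(33))) ≈ 192.95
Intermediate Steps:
j(r) = 416*r**(3/2) (j(r) = (208*(2*r))*sqrt(r) = (416*r)*sqrt(r) = 416*r**(3/2))
sqrt(37228 + 1/(j(33) + 443*32)) = sqrt(37228 + 1/(416*33**(3/2) + 443*32)) = sqrt(37228 + 1/(416*(33*sqrt(33)) + 14176)) = sqrt(37228 + 1/(13728*sqrt(33) + 14176)) = sqrt(37228 + 1/(14176 + 13728*sqrt(33)))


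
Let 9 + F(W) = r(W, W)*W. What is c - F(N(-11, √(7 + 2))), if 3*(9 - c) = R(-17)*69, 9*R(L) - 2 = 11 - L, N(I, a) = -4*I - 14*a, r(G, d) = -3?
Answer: -158/3 ≈ -52.667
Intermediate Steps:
N(I, a) = -14*a - 4*I
R(L) = 13/9 - L/9 (R(L) = 2/9 + (11 - L)/9 = 2/9 + (11/9 - L/9) = 13/9 - L/9)
F(W) = -9 - 3*W
c = -203/3 (c = 9 - (13/9 - ⅑*(-17))*69/3 = 9 - (13/9 + 17/9)*69/3 = 9 - 10*69/9 = 9 - ⅓*230 = 9 - 230/3 = -203/3 ≈ -67.667)
c - F(N(-11, √(7 + 2))) = -203/3 - (-9 - 3*(-14*√(7 + 2) - 4*(-11))) = -203/3 - (-9 - 3*(-14*√9 + 44)) = -203/3 - (-9 - 3*(-14*3 + 44)) = -203/3 - (-9 - 3*(-42 + 44)) = -203/3 - (-9 - 3*2) = -203/3 - (-9 - 6) = -203/3 - 1*(-15) = -203/3 + 15 = -158/3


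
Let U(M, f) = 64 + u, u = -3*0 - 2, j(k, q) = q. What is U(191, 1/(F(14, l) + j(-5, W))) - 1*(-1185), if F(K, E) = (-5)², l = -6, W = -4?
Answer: 1247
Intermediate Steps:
u = -2 (u = 0 - 2 = -2)
F(K, E) = 25
U(M, f) = 62 (U(M, f) = 64 - 2 = 62)
U(191, 1/(F(14, l) + j(-5, W))) - 1*(-1185) = 62 - 1*(-1185) = 62 + 1185 = 1247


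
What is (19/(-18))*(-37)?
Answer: 703/18 ≈ 39.056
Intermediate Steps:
(19/(-18))*(-37) = -1/18*19*(-37) = -19/18*(-37) = 703/18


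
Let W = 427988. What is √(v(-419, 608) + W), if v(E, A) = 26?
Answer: √428014 ≈ 654.23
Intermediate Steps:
√(v(-419, 608) + W) = √(26 + 427988) = √428014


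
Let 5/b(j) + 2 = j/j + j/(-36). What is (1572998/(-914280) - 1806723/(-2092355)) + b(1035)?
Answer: -4667017803283/4552936023972 ≈ -1.0251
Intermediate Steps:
b(j) = 5/(-1 - j/36) (b(j) = 5/(-2 + (j/j + j/(-36))) = 5/(-2 + (1 + j*(-1/36))) = 5/(-2 + (1 - j/36)) = 5/(-1 - j/36))
(1572998/(-914280) - 1806723/(-2092355)) + b(1035) = (1572998/(-914280) - 1806723/(-2092355)) - 180/(36 + 1035) = (1572998*(-1/914280) - 1806723*(-1/2092355)) - 180/1071 = (-786499/457140 + 1806723/2092355) - 180*1/1071 = -32788390517/38259966588 - 20/119 = -4667017803283/4552936023972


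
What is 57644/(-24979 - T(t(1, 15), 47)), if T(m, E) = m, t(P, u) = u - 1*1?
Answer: -57644/24993 ≈ -2.3064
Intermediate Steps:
t(P, u) = -1 + u (t(P, u) = u - 1 = -1 + u)
57644/(-24979 - T(t(1, 15), 47)) = 57644/(-24979 - (-1 + 15)) = 57644/(-24979 - 1*14) = 57644/(-24979 - 14) = 57644/(-24993) = 57644*(-1/24993) = -57644/24993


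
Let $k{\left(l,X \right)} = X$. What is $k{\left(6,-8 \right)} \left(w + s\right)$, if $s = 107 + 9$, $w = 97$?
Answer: $-1704$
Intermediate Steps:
$s = 116$
$k{\left(6,-8 \right)} \left(w + s\right) = - 8 \left(97 + 116\right) = \left(-8\right) 213 = -1704$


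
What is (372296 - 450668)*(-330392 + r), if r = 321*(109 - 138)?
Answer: 26623046772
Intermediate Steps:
r = -9309 (r = 321*(-29) = -9309)
(372296 - 450668)*(-330392 + r) = (372296 - 450668)*(-330392 - 9309) = -78372*(-339701) = 26623046772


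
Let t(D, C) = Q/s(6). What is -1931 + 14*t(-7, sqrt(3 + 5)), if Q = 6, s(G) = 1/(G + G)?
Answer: -923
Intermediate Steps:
s(G) = 1/(2*G)
t(D, C) = 72 (t(D, C) = 6/(((1/2)/6)) = 6/(((1/2)*(1/6))) = 6/(1/12) = 6*12 = 72)
-1931 + 14*t(-7, sqrt(3 + 5)) = -1931 + 14*72 = -1931 + 1008 = -923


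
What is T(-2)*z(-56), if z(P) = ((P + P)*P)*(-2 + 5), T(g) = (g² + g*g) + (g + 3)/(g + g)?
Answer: 145824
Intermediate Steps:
T(g) = 2*g² + (3 + g)/(2*g) (T(g) = (g² + g²) + (3 + g)/((2*g)) = 2*g² + (3 + g)*(1/(2*g)) = 2*g² + (3 + g)/(2*g))
z(P) = 6*P² (z(P) = ((2*P)*P)*3 = (2*P²)*3 = 6*P²)
T(-2)*z(-56) = ((½)*(3 - 2 + 4*(-2)³)/(-2))*(6*(-56)²) = ((½)*(-½)*(3 - 2 + 4*(-8)))*(6*3136) = ((½)*(-½)*(3 - 2 - 32))*18816 = ((½)*(-½)*(-31))*18816 = (31/4)*18816 = 145824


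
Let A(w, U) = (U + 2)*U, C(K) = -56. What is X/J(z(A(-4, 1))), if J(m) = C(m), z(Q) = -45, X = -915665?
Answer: 915665/56 ≈ 16351.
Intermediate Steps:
A(w, U) = U*(2 + U) (A(w, U) = (2 + U)*U = U*(2 + U))
J(m) = -56
X/J(z(A(-4, 1))) = -915665/(-56) = -915665*(-1/56) = 915665/56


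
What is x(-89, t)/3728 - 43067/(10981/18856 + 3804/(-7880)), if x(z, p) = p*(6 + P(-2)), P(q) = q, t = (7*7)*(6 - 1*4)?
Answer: -372748780618927/862219762 ≈ -4.3231e+5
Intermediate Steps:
t = 98 (t = 49*(6 - 4) = 49*2 = 98)
x(z, p) = 4*p (x(z, p) = p*(6 - 2) = p*4 = 4*p)
x(-89, t)/3728 - 43067/(10981/18856 + 3804/(-7880)) = (4*98)/3728 - 43067/(10981/18856 + 3804/(-7880)) = 392*(1/3728) - 43067/(10981*(1/18856) + 3804*(-1/7880)) = 49/466 - 43067/(10981/18856 - 951/1970) = 49/466 - 43067/1850257/18573160 = 49/466 - 43067*18573160/1850257 = 49/466 - 799890281720/1850257 = -372748780618927/862219762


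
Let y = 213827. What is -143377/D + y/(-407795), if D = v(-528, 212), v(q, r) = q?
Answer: 58355523059/215315760 ≈ 271.02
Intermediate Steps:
D = -528
-143377/D + y/(-407795) = -143377/(-528) + 213827/(-407795) = -143377*(-1/528) + 213827*(-1/407795) = 143377/528 - 213827/407795 = 58355523059/215315760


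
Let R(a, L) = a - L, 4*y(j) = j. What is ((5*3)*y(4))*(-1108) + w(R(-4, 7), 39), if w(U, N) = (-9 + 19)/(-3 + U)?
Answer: -116345/7 ≈ -16621.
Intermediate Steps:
y(j) = j/4
w(U, N) = 10/(-3 + U)
((5*3)*y(4))*(-1108) + w(R(-4, 7), 39) = ((5*3)*((1/4)*4))*(-1108) + 10/(-3 + (-4 - 1*7)) = (15*1)*(-1108) + 10/(-3 + (-4 - 7)) = 15*(-1108) + 10/(-3 - 11) = -16620 + 10/(-14) = -16620 + 10*(-1/14) = -16620 - 5/7 = -116345/7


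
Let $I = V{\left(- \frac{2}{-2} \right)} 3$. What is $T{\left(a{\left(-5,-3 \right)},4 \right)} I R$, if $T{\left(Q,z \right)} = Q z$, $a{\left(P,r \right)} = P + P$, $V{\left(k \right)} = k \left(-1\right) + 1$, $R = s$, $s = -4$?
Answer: $0$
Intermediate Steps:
$R = -4$
$V{\left(k \right)} = 1 - k$ ($V{\left(k \right)} = - k + 1 = 1 - k$)
$I = 0$ ($I = \left(1 - - \frac{2}{-2}\right) 3 = \left(1 - \left(-2\right) \left(- \frac{1}{2}\right)\right) 3 = \left(1 - 1\right) 3 = 0 \cdot 3 = 0$)
$a{\left(P,r \right)} = 2 P$
$T{\left(a{\left(-5,-3 \right)},4 \right)} I R = 2 \left(-5\right) 4 \cdot 0 \left(-4\right) = \left(-10\right) 4 \cdot 0 \left(-4\right) = \left(-40\right) 0 \left(-4\right) = 0 \left(-4\right) = 0$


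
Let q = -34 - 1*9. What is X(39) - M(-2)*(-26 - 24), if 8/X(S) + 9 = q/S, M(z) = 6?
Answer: 58944/197 ≈ 299.21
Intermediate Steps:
q = -43 (q = -34 - 9 = -43)
X(S) = 8/(-9 - 43/S)
X(39) - M(-2)*(-26 - 24) = -8*39/(43 + 9*39) - 6*(-26 - 24) = -8*39/(43 + 351) - 6*(-50) = -8*39/394 - 1*(-300) = -8*39*1/394 + 300 = -156/197 + 300 = 58944/197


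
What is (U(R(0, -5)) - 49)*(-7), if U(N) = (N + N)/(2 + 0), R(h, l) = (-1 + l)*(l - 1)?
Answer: 91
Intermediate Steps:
R(h, l) = (-1 + l)**2 (R(h, l) = (-1 + l)*(-1 + l) = (-1 + l)**2)
U(N) = N (U(N) = (2*N)/2 = (2*N)*(1/2) = N)
(U(R(0, -5)) - 49)*(-7) = ((-1 - 5)**2 - 49)*(-7) = ((-6)**2 - 49)*(-7) = (36 - 49)*(-7) = -13*(-7) = 91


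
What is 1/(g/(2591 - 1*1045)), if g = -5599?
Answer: -1546/5599 ≈ -0.27612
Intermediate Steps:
1/(g/(2591 - 1*1045)) = 1/(-5599/(2591 - 1*1045)) = 1/(-5599/(2591 - 1045)) = 1/(-5599/1546) = -1546/5599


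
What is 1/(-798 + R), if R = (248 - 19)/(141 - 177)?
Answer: -36/28957 ≈ -0.0012432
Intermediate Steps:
R = -229/36 (R = 229/(-36) = 229*(-1/36) = -229/36 ≈ -6.3611)
1/(-798 + R) = 1/(-798 - 229/36) = 1/(-28957/36) = -36/28957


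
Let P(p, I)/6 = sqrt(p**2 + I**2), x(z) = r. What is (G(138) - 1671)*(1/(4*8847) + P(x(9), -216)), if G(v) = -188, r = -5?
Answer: -1859/35388 - 11154*sqrt(46681) ≈ -2.4099e+6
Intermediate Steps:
x(z) = -5
P(p, I) = 6*sqrt(I**2 + p**2) (P(p, I) = 6*sqrt(p**2 + I**2) = 6*sqrt(I**2 + p**2))
(G(138) - 1671)*(1/(4*8847) + P(x(9), -216)) = (-188 - 1671)*(1/(4*8847) + 6*sqrt((-216)**2 + (-5)**2)) = -1859*(1/35388 + 6*sqrt(46656 + 25)) = -1859*(1/35388 + 6*sqrt(46681)) = -1859/35388 - 11154*sqrt(46681)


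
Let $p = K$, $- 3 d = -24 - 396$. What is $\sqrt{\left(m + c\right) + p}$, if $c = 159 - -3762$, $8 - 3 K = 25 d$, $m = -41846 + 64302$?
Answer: $\sqrt{25213} \approx 158.79$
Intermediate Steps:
$m = 22456$
$d = 140$ ($d = - \frac{-24 - 396}{3} = \left(- \frac{1}{3}\right) \left(-420\right) = 140$)
$K = -1164$ ($K = \frac{8}{3} - \frac{25 \cdot 140}{3} = \frac{8}{3} - \frac{3500}{3} = -1164$)
$c = 3921$ ($c = 159 + 3762 = 3921$)
$p = -1164$
$\sqrt{\left(m + c\right) + p} = \sqrt{\left(22456 + 3921\right) - 1164} = \sqrt{26377 - 1164} = \sqrt{25213}$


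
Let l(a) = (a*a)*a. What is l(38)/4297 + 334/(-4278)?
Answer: 116653609/9191283 ≈ 12.692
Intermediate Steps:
l(a) = a**3 (l(a) = a**2*a = a**3)
l(38)/4297 + 334/(-4278) = 38**3/4297 + 334/(-4278) = 54872*(1/4297) + 334*(-1/4278) = 54872/4297 - 167/2139 = 116653609/9191283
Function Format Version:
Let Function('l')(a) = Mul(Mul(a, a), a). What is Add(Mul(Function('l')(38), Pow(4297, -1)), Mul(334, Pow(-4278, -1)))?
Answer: Rational(116653609, 9191283) ≈ 12.692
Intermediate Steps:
Function('l')(a) = Pow(a, 3) (Function('l')(a) = Mul(Pow(a, 2), a) = Pow(a, 3))
Add(Mul(Function('l')(38), Pow(4297, -1)), Mul(334, Pow(-4278, -1))) = Add(Mul(Pow(38, 3), Pow(4297, -1)), Mul(334, Pow(-4278, -1))) = Add(Mul(54872, Rational(1, 4297)), Mul(334, Rational(-1, 4278))) = Add(Rational(54872, 4297), Rational(-167, 2139)) = Rational(116653609, 9191283)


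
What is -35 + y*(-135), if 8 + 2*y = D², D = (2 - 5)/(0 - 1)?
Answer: -205/2 ≈ -102.50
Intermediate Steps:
D = 3 (D = -3/(-1) = -3*(-1) = 3)
y = ½ (y = -4 + (½)*3² = -4 + (½)*9 = -4 + 9/2 = ½ ≈ 0.50000)
-35 + y*(-135) = -35 + (½)*(-135) = -35 - 135/2 = -205/2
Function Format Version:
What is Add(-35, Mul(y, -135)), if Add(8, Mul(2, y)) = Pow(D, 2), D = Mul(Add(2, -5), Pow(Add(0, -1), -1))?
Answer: Rational(-205, 2) ≈ -102.50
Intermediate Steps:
D = 3 (D = Mul(-3, Pow(-1, -1)) = Mul(-3, -1) = 3)
y = Rational(1, 2) (y = Add(-4, Mul(Rational(1, 2), Pow(3, 2))) = Add(-4, Mul(Rational(1, 2), 9)) = Add(-4, Rational(9, 2)) = Rational(1, 2) ≈ 0.50000)
Add(-35, Mul(y, -135)) = Add(-35, Mul(Rational(1, 2), -135)) = Add(-35, Rational(-135, 2)) = Rational(-205, 2)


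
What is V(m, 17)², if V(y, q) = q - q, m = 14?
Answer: 0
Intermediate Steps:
V(y, q) = 0
V(m, 17)² = 0² = 0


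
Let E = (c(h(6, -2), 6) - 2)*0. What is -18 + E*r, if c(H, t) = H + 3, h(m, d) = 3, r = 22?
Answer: -18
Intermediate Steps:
c(H, t) = 3 + H
E = 0 (E = ((3 + 3) - 2)*0 = (6 - 2)*0 = 4*0 = 0)
-18 + E*r = -18 + 0*22 = -18 + 0 = -18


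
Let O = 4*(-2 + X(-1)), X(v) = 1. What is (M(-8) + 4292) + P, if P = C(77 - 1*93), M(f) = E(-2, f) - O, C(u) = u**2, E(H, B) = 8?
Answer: 4560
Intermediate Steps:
O = -4 (O = 4*(-2 + 1) = 4*(-1) = -4)
M(f) = 12 (M(f) = 8 - 1*(-4) = 8 + 4 = 12)
P = 256 (P = (77 - 1*93)**2 = (77 - 93)**2 = (-16)**2 = 256)
(M(-8) + 4292) + P = (12 + 4292) + 256 = 4304 + 256 = 4560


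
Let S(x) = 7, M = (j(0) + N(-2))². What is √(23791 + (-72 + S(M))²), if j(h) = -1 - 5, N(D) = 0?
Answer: 4*√1751 ≈ 167.38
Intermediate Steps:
j(h) = -6
M = 36 (M = (-6 + 0)² = (-6)² = 36)
√(23791 + (-72 + S(M))²) = √(23791 + (-72 + 7)²) = √(23791 + (-65)²) = √(23791 + 4225) = √28016 = 4*√1751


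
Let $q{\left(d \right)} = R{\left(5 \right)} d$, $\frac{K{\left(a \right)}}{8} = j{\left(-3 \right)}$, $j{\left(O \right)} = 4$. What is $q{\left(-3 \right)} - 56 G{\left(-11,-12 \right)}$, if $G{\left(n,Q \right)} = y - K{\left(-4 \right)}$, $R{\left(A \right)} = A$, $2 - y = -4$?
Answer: $1441$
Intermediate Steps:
$y = 6$ ($y = 2 - -4 = 2 + 4 = 6$)
$K{\left(a \right)} = 32$ ($K{\left(a \right)} = 8 \cdot 4 = 32$)
$q{\left(d \right)} = 5 d$
$G{\left(n,Q \right)} = -26$ ($G{\left(n,Q \right)} = 6 - 32 = -26$)
$q{\left(-3 \right)} - 56 G{\left(-11,-12 \right)} = 5 \left(-3\right) - -1456 = -15 + 1456 = 1441$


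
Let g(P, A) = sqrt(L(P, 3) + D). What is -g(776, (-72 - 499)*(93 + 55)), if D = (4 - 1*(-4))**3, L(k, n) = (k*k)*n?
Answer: -8*sqrt(28235) ≈ -1344.3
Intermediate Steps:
L(k, n) = n*k**2 (L(k, n) = k**2*n = n*k**2)
D = 512 (D = (4 + 4)**3 = 8**3 = 512)
g(P, A) = sqrt(512 + 3*P**2) (g(P, A) = sqrt(3*P**2 + 512) = sqrt(512 + 3*P**2))
-g(776, (-72 - 499)*(93 + 55)) = -sqrt(512 + 3*776**2) = -sqrt(512 + 3*602176) = -sqrt(512 + 1806528) = -sqrt(1807040) = -8*sqrt(28235)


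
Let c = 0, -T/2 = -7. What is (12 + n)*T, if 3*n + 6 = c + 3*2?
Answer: 168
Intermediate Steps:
T = 14 (T = -2*(-7) = 14)
n = 0 (n = -2 + (0 + 3*2)/3 = -2 + (0 + 6)/3 = -2 + (⅓)*6 = -2 + 2 = 0)
(12 + n)*T = (12 + 0)*14 = 12*14 = 168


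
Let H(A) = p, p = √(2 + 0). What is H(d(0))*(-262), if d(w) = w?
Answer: -262*√2 ≈ -370.52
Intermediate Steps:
p = √2 ≈ 1.4142
H(A) = √2
H(d(0))*(-262) = √2*(-262) = -262*√2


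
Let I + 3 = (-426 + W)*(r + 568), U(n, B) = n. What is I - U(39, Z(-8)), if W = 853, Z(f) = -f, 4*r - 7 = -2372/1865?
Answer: 1813566881/7460 ≈ 2.4311e+5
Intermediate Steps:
r = 10683/7460 (r = 7/4 + (-2372/1865)/4 = 7/4 + (-2372*1/1865)/4 = 7/4 + (¼)*(-2372/1865) = 7/4 - 593/1865 = 10683/7460 ≈ 1.4320)
I = 1813857821/7460 (I = -3 + (-426 + 853)*(10683/7460 + 568) = -3 + 427*(4247963/7460) = -3 + 1813880201/7460 = 1813857821/7460 ≈ 2.4314e+5)
I - U(39, Z(-8)) = 1813857821/7460 - 1*39 = 1813857821/7460 - 39 = 1813566881/7460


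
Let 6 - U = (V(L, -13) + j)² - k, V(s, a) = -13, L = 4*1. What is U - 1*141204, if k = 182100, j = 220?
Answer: -1947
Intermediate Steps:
L = 4
U = 139257 (U = 6 - ((-13 + 220)² - 1*182100) = 6 - (207² - 182100) = 6 - (42849 - 182100) = 6 - 1*(-139251) = 6 + 139251 = 139257)
U - 1*141204 = 139257 - 1*141204 = 139257 - 141204 = -1947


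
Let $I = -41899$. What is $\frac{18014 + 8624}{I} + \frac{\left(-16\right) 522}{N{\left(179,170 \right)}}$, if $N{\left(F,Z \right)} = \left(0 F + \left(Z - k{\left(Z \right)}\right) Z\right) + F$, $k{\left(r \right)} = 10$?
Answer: $- \frac{98114750}{104286611} \approx -0.94082$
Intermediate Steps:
$N{\left(F,Z \right)} = F + Z \left(-10 + Z\right)$ ($N{\left(F,Z \right)} = \left(0 F + \left(Z - 10\right) Z\right) + F = \left(0 + \left(Z - 10\right) Z\right) + F = \left(0 + \left(-10 + Z\right) Z\right) + F = \left(0 + Z \left(-10 + Z\right)\right) + F = Z \left(-10 + Z\right) + F = F + Z \left(-10 + Z\right)$)
$\frac{18014 + 8624}{I} + \frac{\left(-16\right) 522}{N{\left(179,170 \right)}} = \frac{18014 + 8624}{-41899} + \frac{\left(-16\right) 522}{179 + 170^{2} - 1700} = 26638 \left(- \frac{1}{41899}\right) - \frac{8352}{179 + 28900 - 1700} = - \frac{26638}{41899} - \frac{8352}{27379} = - \frac{98114750}{104286611}$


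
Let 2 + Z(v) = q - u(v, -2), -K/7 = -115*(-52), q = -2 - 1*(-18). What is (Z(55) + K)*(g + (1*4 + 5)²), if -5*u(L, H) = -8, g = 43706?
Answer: -9161904306/5 ≈ -1.8324e+9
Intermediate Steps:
u(L, H) = 8/5 (u(L, H) = -⅕*(-8) = 8/5)
q = 16 (q = -2 + 18 = 16)
K = -41860 (K = -(-805)*(-52) = -7*5980 = -41860)
Z(v) = 62/5 (Z(v) = -2 + (16 - 1*8/5) = -2 + (16 - 8/5) = -2 + 72/5 = 62/5)
(Z(55) + K)*(g + (1*4 + 5)²) = (62/5 - 41860)*(43706 + (1*4 + 5)²) = -209238*(43706 + (4 + 5)²)/5 = -209238*(43706 + 9²)/5 = -209238*(43706 + 81)/5 = -209238/5*43787 = -9161904306/5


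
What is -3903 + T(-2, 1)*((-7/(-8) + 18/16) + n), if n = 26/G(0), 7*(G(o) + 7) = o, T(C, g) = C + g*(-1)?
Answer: -27285/7 ≈ -3897.9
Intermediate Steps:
T(C, g) = C - g
G(o) = -7 + o/7
n = -26/7 (n = 26/(-7 + (1/7)*0) = 26/(-7 + 0) = 26/(-7) = 26*(-1/7) = -26/7 ≈ -3.7143)
-3903 + T(-2, 1)*((-7/(-8) + 18/16) + n) = -3903 + (-2 - 1*1)*((-7/(-8) + 18/16) - 26/7) = -3903 + (-2 - 1)*((-7*(-1/8) + 18*(1/16)) - 26/7) = -3903 - 3*((7/8 + 9/8) - 26/7) = -3903 - 3*(2 - 26/7) = -3903 - 3*(-12/7) = -3903 + 36/7 = -27285/7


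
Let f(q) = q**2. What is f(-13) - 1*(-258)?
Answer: 427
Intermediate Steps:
f(-13) - 1*(-258) = (-13)**2 - 1*(-258) = 169 + 258 = 427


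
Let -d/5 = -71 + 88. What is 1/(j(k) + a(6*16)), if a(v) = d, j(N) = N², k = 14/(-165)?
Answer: -27225/2313929 ≈ -0.011766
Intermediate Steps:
k = -14/165 (k = 14*(-1/165) = -14/165 ≈ -0.084849)
d = -85 (d = -5*(-71 + 88) = -5*17 = -85)
a(v) = -85
1/(j(k) + a(6*16)) = 1/((-14/165)² - 85) = 1/(196/27225 - 85) = 1/(-2313929/27225) = -27225/2313929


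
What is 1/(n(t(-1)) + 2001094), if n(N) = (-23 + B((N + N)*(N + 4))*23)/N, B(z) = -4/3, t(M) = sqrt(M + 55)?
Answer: 972531684/1946127317636375 + 1449*sqrt(6)/1946127317636375 ≈ 4.9973e-7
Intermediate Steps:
t(M) = sqrt(55 + M)
B(z) = -4/3 (B(z) = -4*1/3 = -4/3)
n(N) = -161/(3*N) (n(N) = (-23 - 4/3*23)/N = (-23 - 92/3)/N = -161/(3*N))
1/(n(t(-1)) + 2001094) = 1/(-161/(3*sqrt(55 - 1)) + 2001094) = 1/(-161*sqrt(6)/18/3 + 2001094) = 1/(-161*sqrt(6)/54 + 2001094) = 1/(2001094 - 161*sqrt(6)/54)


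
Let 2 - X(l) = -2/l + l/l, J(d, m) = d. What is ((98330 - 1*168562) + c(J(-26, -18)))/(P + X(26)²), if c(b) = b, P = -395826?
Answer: 5936801/33447199 ≈ 0.17750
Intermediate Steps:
X(l) = 1 + 2/l (X(l) = 2 - (-2/l + l/l) = 2 - (-2/l + 1) = 2 - (1 - 2/l) = 2 + (-1 + 2/l) = 1 + 2/l)
((98330 - 1*168562) + c(J(-26, -18)))/(P + X(26)²) = ((98330 - 1*168562) - 26)/(-395826 + ((2 + 26)/26)²) = ((98330 - 168562) - 26)/(-395826 + ((1/26)*28)²) = (-70232 - 26)/(-395826 + (14/13)²) = -70258/(-395826 + 196/169) = -70258/(-66894398/169) = -70258*(-169/66894398) = 5936801/33447199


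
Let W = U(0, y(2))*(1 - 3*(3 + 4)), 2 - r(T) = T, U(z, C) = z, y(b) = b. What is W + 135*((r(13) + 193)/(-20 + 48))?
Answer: 1755/2 ≈ 877.50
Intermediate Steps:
r(T) = 2 - T
W = 0 (W = 0*(1 - 3*(3 + 4)) = 0*(1 - 3*7) = 0*(1 - 21) = 0*(-20) = 0)
W + 135*((r(13) + 193)/(-20 + 48)) = 0 + 135*(((2 - 1*13) + 193)/(-20 + 48)) = 0 + 135*(((2 - 13) + 193)/28) = 0 + 135*((-11 + 193)*(1/28)) = 0 + 135*(182*(1/28)) = 0 + 135*(13/2) = 0 + 1755/2 = 1755/2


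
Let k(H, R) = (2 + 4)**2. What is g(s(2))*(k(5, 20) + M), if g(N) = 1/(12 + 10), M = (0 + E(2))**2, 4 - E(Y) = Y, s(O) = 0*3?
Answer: 20/11 ≈ 1.8182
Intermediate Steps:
k(H, R) = 36 (k(H, R) = 6**2 = 36)
s(O) = 0
E(Y) = 4 - Y
M = 4 (M = (0 + (4 - 1*2))**2 = (0 + (4 - 2))**2 = (0 + 2)**2 = 2**2 = 4)
g(N) = 1/22
g(s(2))*(k(5, 20) + M) = (36 + 4)/22 = (1/22)*40 = 20/11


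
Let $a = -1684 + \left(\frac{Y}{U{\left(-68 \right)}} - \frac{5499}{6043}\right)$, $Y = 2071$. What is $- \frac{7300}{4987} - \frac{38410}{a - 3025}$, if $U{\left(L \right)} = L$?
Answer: $\frac{64492877781780}{9714327413687} \approx 6.6389$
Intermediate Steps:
$a = - \frac{704885001}{410924}$ ($a = -1684 + \left(\frac{2071}{-68} - \frac{5499}{6043}\right) = -1684 + \left(2071 \left(- \frac{1}{68}\right) - \frac{5499}{6043}\right) = -1684 - \frac{12888985}{410924} = - \frac{704885001}{410924} \approx -1715.4$)
$- \frac{7300}{4987} - \frac{38410}{a - 3025} = - \frac{7300}{4987} - \frac{38410}{- \frac{704885001}{410924} - 3025} = \left(-7300\right) \frac{1}{4987} - \frac{38410}{- \frac{704885001}{410924} - 3025} = - \frac{7300}{4987} - \frac{38410}{- \frac{1947930101}{410924}} = - \frac{7300}{4987} - - \frac{15783590840}{1947930101} = - \frac{7300}{4987} + \frac{15783590840}{1947930101} = \frac{64492877781780}{9714327413687}$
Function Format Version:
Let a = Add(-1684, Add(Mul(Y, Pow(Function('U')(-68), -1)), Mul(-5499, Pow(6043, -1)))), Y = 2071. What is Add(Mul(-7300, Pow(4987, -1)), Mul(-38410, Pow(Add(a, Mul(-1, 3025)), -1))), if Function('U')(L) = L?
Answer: Rational(64492877781780, 9714327413687) ≈ 6.6389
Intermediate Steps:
a = Rational(-704885001, 410924) (a = Add(-1684, Add(Mul(2071, Pow(-68, -1)), Mul(-5499, Pow(6043, -1)))) = Add(-1684, Add(Mul(2071, Rational(-1, 68)), Mul(-5499, Rational(1, 6043)))) = Add(-1684, Add(Rational(-2071, 68), Rational(-5499, 6043))) = Add(-1684, Rational(-12888985, 410924)) = Rational(-704885001, 410924) ≈ -1715.4)
Add(Mul(-7300, Pow(4987, -1)), Mul(-38410, Pow(Add(a, Mul(-1, 3025)), -1))) = Add(Mul(-7300, Pow(4987, -1)), Mul(-38410, Pow(Add(Rational(-704885001, 410924), Mul(-1, 3025)), -1))) = Add(Mul(-7300, Rational(1, 4987)), Mul(-38410, Pow(Add(Rational(-704885001, 410924), -3025), -1))) = Add(Rational(-7300, 4987), Mul(-38410, Pow(Rational(-1947930101, 410924), -1))) = Add(Rational(-7300, 4987), Mul(-38410, Rational(-410924, 1947930101))) = Add(Rational(-7300, 4987), Rational(15783590840, 1947930101)) = Rational(64492877781780, 9714327413687)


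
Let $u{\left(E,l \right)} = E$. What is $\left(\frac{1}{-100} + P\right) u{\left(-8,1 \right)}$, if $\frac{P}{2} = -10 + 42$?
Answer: $- \frac{12798}{25} \approx -511.92$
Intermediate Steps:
$P = 64$ ($P = 2 \left(-10 + 42\right) = 2 \cdot 32 = 64$)
$\left(\frac{1}{-100} + P\right) u{\left(-8,1 \right)} = \left(\frac{1}{-100} + 64\right) \left(-8\right) = \left(- \frac{1}{100} + 64\right) \left(-8\right) = \frac{6399}{100} \left(-8\right) = - \frac{12798}{25}$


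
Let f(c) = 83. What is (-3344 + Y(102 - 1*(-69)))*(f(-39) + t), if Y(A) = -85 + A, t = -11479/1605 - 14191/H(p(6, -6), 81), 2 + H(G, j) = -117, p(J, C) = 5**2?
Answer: -40467768954/63665 ≈ -6.3564e+5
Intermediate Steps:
p(J, C) = 25
H(G, j) = -119 (H(G, j) = -2 - 117 = -119)
t = 21410554/190995 (t = -11479/1605 - 14191/(-119) = -11479*1/1605 - 14191*(-1/119) = -11479/1605 + 14191/119 = 21410554/190995 ≈ 112.10)
(-3344 + Y(102 - 1*(-69)))*(f(-39) + t) = (-3344 + (-85 + (102 - 1*(-69))))*(83 + 21410554/190995) = (-3344 + (-85 + (102 + 69)))*(37263139/190995) = (-3344 + (-85 + 171))*(37263139/190995) = (-3344 + 86)*(37263139/190995) = -3258*37263139/190995 = -40467768954/63665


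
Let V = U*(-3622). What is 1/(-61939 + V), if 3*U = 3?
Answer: -1/65561 ≈ -1.5253e-5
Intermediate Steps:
U = 1 (U = (⅓)*3 = 1)
V = -3622 (V = 1*(-3622) = -3622)
1/(-61939 + V) = 1/(-61939 - 3622) = 1/(-65561) = -1/65561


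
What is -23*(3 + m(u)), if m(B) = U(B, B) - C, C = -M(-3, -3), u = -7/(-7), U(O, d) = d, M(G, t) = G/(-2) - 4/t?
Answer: -943/6 ≈ -157.17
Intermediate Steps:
M(G, t) = -4/t - G/2 (M(G, t) = G*(-1/2) - 4/t = -G/2 - 4/t = -4/t - G/2)
u = 1 (u = -7*(-1/7) = 1)
C = -17/6 (C = -(-4/(-3) - 1/2*(-3)) = -(-4*(-1/3) + 3/2) = -(4/3 + 3/2) = -1*17/6 = -17/6 ≈ -2.8333)
m(B) = 17/6 + B (m(B) = B - 1*(-17/6) = B + 17/6 = 17/6 + B)
-23*(3 + m(u)) = -23*(3 + (17/6 + 1)) = -23*(3 + 23/6) = -23*41/6 = -943/6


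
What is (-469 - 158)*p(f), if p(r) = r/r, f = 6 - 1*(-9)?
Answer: -627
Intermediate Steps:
f = 15 (f = 6 + 9 = 15)
p(r) = 1
(-469 - 158)*p(f) = (-469 - 158)*1 = -627*1 = -627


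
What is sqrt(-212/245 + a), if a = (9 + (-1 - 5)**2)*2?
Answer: sqrt(109190)/35 ≈ 9.4411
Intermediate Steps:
a = 90 (a = (9 + (-6)**2)*2 = (9 + 36)*2 = 45*2 = 90)
sqrt(-212/245 + a) = sqrt(-212/245 + 90) = sqrt(21838/245) = sqrt(109190)/35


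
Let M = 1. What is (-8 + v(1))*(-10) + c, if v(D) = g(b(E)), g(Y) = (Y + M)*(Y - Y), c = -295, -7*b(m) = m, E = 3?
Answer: -215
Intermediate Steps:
b(m) = -m/7
g(Y) = 0 (g(Y) = (Y + 1)*(Y - Y) = (1 + Y)*0 = 0)
v(D) = 0
(-8 + v(1))*(-10) + c = (-8 + 0)*(-10) - 295 = -8*(-10) - 295 = 80 - 295 = -215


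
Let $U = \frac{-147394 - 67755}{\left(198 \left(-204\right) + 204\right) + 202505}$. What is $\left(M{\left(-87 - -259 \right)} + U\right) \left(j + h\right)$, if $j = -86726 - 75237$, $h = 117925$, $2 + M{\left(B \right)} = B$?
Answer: $- \frac{1205704996158}{162317} \approx -7.4281 \cdot 10^{6}$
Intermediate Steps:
$M{\left(B \right)} = -2 + B$
$U = - \frac{215149}{162317}$ ($U = - \frac{215149}{\left(-40392 + 204\right) + 202505} = - \frac{215149}{-40188 + 202505} = - \frac{215149}{162317} \approx -1.3255$)
$j = -161963$ ($j = -86726 - 75237 = -161963$)
$\left(M{\left(-87 - -259 \right)} + U\right) \left(j + h\right) = \left(\left(-2 - -172\right) - \frac{215149}{162317}\right) \left(-161963 + 117925\right) = \left(\left(-2 + \left(-87 + 259\right)\right) - \frac{215149}{162317}\right) \left(-44038\right) = \left(\left(-2 + 172\right) - \frac{215149}{162317}\right) \left(-44038\right) = \left(170 - \frac{215149}{162317}\right) \left(-44038\right) = \frac{27378741}{162317} \left(-44038\right) = - \frac{1205704996158}{162317}$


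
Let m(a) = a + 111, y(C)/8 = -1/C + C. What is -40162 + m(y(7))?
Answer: -279973/7 ≈ -39996.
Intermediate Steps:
y(C) = -8/C + 8*C (y(C) = 8*(-1/C + C) = 8*(C - 1/C) = -8/C + 8*C)
m(a) = 111 + a
-40162 + m(y(7)) = -40162 + (111 + (-8/7 + 8*7)) = -40162 + (111 + (-8*⅐ + 56)) = -40162 + (111 + (-8/7 + 56)) = -40162 + (111 + 384/7) = -40162 + 1161/7 = -279973/7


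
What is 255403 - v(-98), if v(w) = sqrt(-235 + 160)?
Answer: 255403 - 5*I*sqrt(3) ≈ 2.554e+5 - 8.6602*I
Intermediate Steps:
v(w) = 5*I*sqrt(3) (v(w) = sqrt(-75) = 5*I*sqrt(3))
255403 - v(-98) = 255403 - 5*I*sqrt(3)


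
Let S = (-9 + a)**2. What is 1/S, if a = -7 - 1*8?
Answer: 1/576 ≈ 0.0017361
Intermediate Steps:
a = -15 (a = -7 - 8 = -15)
S = 576 (S = (-9 - 15)**2 = (-24)**2 = 576)
1/S = 1/576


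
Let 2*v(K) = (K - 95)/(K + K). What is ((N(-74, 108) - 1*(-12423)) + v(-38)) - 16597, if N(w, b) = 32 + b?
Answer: -32265/8 ≈ -4033.1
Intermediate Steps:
v(K) = (-95 + K)/(4*K) (v(K) = ((K - 95)/(K + K))/2 = ((-95 + K)/((2*K)))/2 = ((-95 + K)*(1/(2*K)))/2 = ((-95 + K)/(2*K))/2 = (-95 + K)/(4*K))
((N(-74, 108) - 1*(-12423)) + v(-38)) - 16597 = (((32 + 108) - 1*(-12423)) + (¼)*(-95 - 38)/(-38)) - 16597 = ((140 + 12423) + (¼)*(-1/38)*(-133)) - 16597 = (12563 + 7/8) - 16597 = 100511/8 - 16597 = -32265/8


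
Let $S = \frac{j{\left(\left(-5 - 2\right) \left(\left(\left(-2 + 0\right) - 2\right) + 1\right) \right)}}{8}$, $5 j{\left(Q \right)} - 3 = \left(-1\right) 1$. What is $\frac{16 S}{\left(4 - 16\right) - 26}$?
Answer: $- \frac{2}{95} \approx -0.021053$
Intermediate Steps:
$j{\left(Q \right)} = \frac{2}{5}$ ($j{\left(Q \right)} = \frac{3}{5} + \frac{\left(-1\right) 1}{5} = \frac{3}{5} + \frac{1}{5} \left(-1\right) = \frac{3}{5} - \frac{1}{5} = \frac{2}{5}$)
$S = \frac{1}{20}$ ($S = \frac{2}{5 \cdot 8} = \frac{2}{5} \cdot \frac{1}{8} = \frac{1}{20} \approx 0.05$)
$\frac{16 S}{\left(4 - 16\right) - 26} = \frac{16 \cdot \frac{1}{20}}{\left(4 - 16\right) - 26} = \frac{4}{5 \left(-12 - 26\right)} = \frac{4}{5 \left(-38\right)} = \frac{4}{5} \left(- \frac{1}{38}\right) = - \frac{2}{95}$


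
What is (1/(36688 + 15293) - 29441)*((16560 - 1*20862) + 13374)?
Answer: -4627846802880/17327 ≈ -2.6709e+8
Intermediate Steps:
(1/(36688 + 15293) - 29441)*((16560 - 1*20862) + 13374) = (1/51981 - 29441)*((16560 - 20862) + 13374) = (1/51981 - 29441)*(-4302 + 13374) = -1530372620/51981*9072 = -4627846802880/17327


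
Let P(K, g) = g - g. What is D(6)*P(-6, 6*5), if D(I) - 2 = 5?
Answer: 0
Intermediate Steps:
D(I) = 7 (D(I) = 2 + 5 = 7)
P(K, g) = 0
D(6)*P(-6, 6*5) = 7*0 = 0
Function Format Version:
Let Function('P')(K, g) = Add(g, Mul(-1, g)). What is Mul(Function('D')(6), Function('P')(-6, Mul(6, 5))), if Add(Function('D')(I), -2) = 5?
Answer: 0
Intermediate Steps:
Function('D')(I) = 7 (Function('D')(I) = Add(2, 5) = 7)
Function('P')(K, g) = 0
Mul(Function('D')(6), Function('P')(-6, Mul(6, 5))) = Mul(7, 0) = 0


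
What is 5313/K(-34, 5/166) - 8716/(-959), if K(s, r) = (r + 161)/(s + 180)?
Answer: 123719454808/25635029 ≈ 4826.2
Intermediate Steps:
K(s, r) = (161 + r)/(180 + s)
5313/K(-34, 5/166) - 8716/(-959) = 5313/(((161 + 5/166)/(180 - 34))) - 8716/(-959) = 5313/(((161 + 5*(1/166))/146)) - 8716*(-1/959) = 5313/(((161 + 5/166)/146)) + 8716/959 = 5313/(((1/146)*(26731/166))) + 8716/959 = 5313/(26731/24236) + 8716/959 = 5313*(24236/26731) + 8716/959 = 128765868/26731 + 8716/959 = 123719454808/25635029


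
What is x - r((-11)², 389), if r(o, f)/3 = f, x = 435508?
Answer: 434341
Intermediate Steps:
r(o, f) = 3*f
x - r((-11)², 389) = 435508 - 3*389 = 435508 - 1*1167 = 435508 - 1167 = 434341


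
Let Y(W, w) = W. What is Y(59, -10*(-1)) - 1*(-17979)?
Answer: 18038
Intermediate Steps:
Y(59, -10*(-1)) - 1*(-17979) = 59 - 1*(-17979) = 59 + 17979 = 18038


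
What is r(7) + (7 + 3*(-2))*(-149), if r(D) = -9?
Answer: -158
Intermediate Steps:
r(7) + (7 + 3*(-2))*(-149) = -9 + (7 + 3*(-2))*(-149) = -9 + (7 - 6)*(-149) = -9 + 1*(-149) = -9 - 149 = -158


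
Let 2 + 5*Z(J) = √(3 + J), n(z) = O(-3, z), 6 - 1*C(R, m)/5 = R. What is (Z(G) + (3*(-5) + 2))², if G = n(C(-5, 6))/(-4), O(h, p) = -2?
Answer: (134 - √14)²/100 ≈ 169.67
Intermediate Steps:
C(R, m) = 30 - 5*R
n(z) = -2
G = ½ (G = -2/(-4) = -2*(-¼) = ½ ≈ 0.50000)
Z(J) = -⅖ + √(3 + J)/5
(Z(G) + (3*(-5) + 2))² = ((-⅖ + √(3 + ½)/5) + (3*(-5) + 2))² = ((-⅖ + √(7/2)/5) + (-15 + 2))² = ((-⅖ + (√14/2)/5) - 13)² = ((-⅖ + √14/10) - 13)² = (-67/5 + √14/10)²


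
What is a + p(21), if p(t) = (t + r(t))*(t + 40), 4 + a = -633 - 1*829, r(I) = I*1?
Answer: 1096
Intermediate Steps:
r(I) = I
a = -1466 (a = -4 + (-633 - 1*829) = -4 + (-633 - 829) = -4 - 1462 = -1466)
p(t) = 2*t*(40 + t) (p(t) = (t + t)*(t + 40) = (2*t)*(40 + t) = 2*t*(40 + t))
a + p(21) = -1466 + 2*21*(40 + 21) = -1466 + 2*21*61 = -1466 + 2562 = 1096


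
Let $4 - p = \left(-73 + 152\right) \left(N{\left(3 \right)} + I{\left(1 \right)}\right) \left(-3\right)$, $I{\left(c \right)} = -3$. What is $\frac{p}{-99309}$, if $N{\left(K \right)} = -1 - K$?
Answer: $\frac{1655}{99309} \approx 0.016665$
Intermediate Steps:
$p = -1655$ ($p = 4 - \left(-73 + 152\right) \left(\left(-1 - 3\right) - 3\right) \left(-3\right) = 4 - 79 \left(\left(-1 - 3\right) - 3\right) \left(-3\right) = 4 - 79 \left(-4 - 3\right) \left(-3\right) = 4 - 79 \left(\left(-7\right) \left(-3\right)\right) = 4 - 79 \cdot 21 = 4 - 1659 = -1655$)
$\frac{p}{-99309} = - \frac{1655}{-99309} = \left(-1655\right) \left(- \frac{1}{99309}\right) = \frac{1655}{99309}$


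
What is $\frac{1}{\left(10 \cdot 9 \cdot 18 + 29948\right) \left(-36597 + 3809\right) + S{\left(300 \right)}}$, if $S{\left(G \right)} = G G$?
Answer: $- \frac{1}{1034961584} \approx -9.6622 \cdot 10^{-10}$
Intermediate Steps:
$S{\left(G \right)} = G^{2}$
$\frac{1}{\left(10 \cdot 9 \cdot 18 + 29948\right) \left(-36597 + 3809\right) + S{\left(300 \right)}} = \frac{1}{\left(10 \cdot 9 \cdot 18 + 29948\right) \left(-36597 + 3809\right) + 300^{2}} = \frac{1}{\left(90 \cdot 18 + 29948\right) \left(-32788\right) + 90000} = \frac{1}{\left(1620 + 29948\right) \left(-32788\right) + 90000} = \frac{1}{31568 \left(-32788\right) + 90000} = \frac{1}{-1035051584 + 90000} = \frac{1}{-1034961584} = - \frac{1}{1034961584}$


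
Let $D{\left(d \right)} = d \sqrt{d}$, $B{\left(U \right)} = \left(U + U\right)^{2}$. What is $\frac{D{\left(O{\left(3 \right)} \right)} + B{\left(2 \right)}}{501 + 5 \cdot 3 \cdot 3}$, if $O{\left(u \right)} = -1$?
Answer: $\frac{8}{273} - \frac{i}{546} \approx 0.029304 - 0.0018315 i$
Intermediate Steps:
$B{\left(U \right)} = 4 U^{2}$ ($B{\left(U \right)} = \left(2 U\right)^{2} = 4 U^{2}$)
$D{\left(d \right)} = d^{\frac{3}{2}}$
$\frac{D{\left(O{\left(3 \right)} \right)} + B{\left(2 \right)}}{501 + 5 \cdot 3 \cdot 3} = \frac{\left(-1\right)^{\frac{3}{2}} + 4 \cdot 2^{2}}{501 + 5 \cdot 3 \cdot 3} = \frac{- i + 4 \cdot 4}{501 + 15 \cdot 3} = \frac{- i + 16}{501 + 45} = \frac{16 - i}{546} = \left(16 - i\right) \frac{1}{546} = \frac{8}{273} - \frac{i}{546}$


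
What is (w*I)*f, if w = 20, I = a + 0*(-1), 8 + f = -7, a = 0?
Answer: 0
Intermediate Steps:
f = -15 (f = -8 - 7 = -15)
I = 0 (I = 0 + 0*(-1) = 0 + 0 = 0)
(w*I)*f = (20*0)*(-15) = 0*(-15) = 0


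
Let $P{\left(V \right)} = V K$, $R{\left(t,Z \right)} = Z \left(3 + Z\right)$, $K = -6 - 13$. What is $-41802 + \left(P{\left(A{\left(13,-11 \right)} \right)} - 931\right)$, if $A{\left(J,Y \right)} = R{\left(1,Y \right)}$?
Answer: $-44405$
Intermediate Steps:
$K = -19$
$A{\left(J,Y \right)} = Y \left(3 + Y\right)$
$P{\left(V \right)} = - 19 V$ ($P{\left(V \right)} = V \left(-19\right) = - 19 V$)
$-41802 + \left(P{\left(A{\left(13,-11 \right)} \right)} - 931\right) = -41802 - \left(931 + 19 \left(- 11 \left(3 - 11\right)\right)\right) = -41802 - \left(931 + 19 \left(\left(-11\right) \left(-8\right)\right)\right) = -41802 - 2603 = -44405$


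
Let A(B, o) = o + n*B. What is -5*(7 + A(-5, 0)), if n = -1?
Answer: -60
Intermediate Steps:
A(B, o) = o - B
-5*(7 + A(-5, 0)) = -5*(7 + (0 - 1*(-5))) = -5*(7 + (0 + 5)) = -5*(7 + 5) = -5*12 = -60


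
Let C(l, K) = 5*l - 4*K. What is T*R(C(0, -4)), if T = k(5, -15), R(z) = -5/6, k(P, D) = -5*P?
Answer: 125/6 ≈ 20.833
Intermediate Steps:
C(l, K) = -4*K + 5*l
R(z) = -⅚ (R(z) = -5*⅙ = -⅚)
T = -25 (T = -5*5 = -25)
T*R(C(0, -4)) = -25*(-⅚) = 125/6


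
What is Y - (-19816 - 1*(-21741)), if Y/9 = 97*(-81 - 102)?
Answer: -161684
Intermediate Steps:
Y = -159759 (Y = 9*(97*(-81 - 102)) = 9*(97*(-183)) = 9*(-17751) = -159759)
Y - (-19816 - 1*(-21741)) = -159759 - (-19816 - 1*(-21741)) = -159759 - (-19816 + 21741) = -159759 - 1*1925 = -159759 - 1925 = -161684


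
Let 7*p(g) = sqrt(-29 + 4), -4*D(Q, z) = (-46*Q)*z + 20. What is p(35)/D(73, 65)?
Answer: 2*I/152775 ≈ 1.3091e-5*I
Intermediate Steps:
D(Q, z) = -5 + 23*Q*z/2 (D(Q, z) = -((-46*Q)*z + 20)/4 = -(-46*Q*z + 20)/4 = -(20 - 46*Q*z)/4 = -5 + 23*Q*z/2)
p(g) = 5*I/7 (p(g) = sqrt(-29 + 4)/7 = sqrt(-25)/7 = (5*I)/7 = 5*I/7)
p(35)/D(73, 65) = (5*I/7)/(-5 + (23/2)*73*65) = (5*I/7)/(-5 + 109135/2) = (5*I/7)/(109125/2) = (5*I/7)*(2/109125) = 2*I/152775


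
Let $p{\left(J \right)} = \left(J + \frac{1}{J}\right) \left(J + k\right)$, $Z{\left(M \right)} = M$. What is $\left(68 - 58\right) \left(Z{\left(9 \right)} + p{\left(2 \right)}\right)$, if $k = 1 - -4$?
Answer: $265$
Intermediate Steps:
$k = 5$ ($k = 1 + 4 = 5$)
$p{\left(J \right)} = \left(5 + J\right) \left(J + \frac{1}{J}\right)$ ($p{\left(J \right)} = \left(J + \frac{1}{J}\right) \left(J + 5\right) = \left(J + \frac{1}{J}\right) \left(5 + J\right) = \left(5 + J\right) \left(J + \frac{1}{J}\right)$)
$\left(68 - 58\right) \left(Z{\left(9 \right)} + p{\left(2 \right)}\right) = \left(68 - 58\right) \left(9 + \left(1 + 2^{2} + 5 \cdot 2 + \frac{5}{2}\right)\right) = 10 \left(9 + \left(1 + 4 + 10 + 5 \cdot \frac{1}{2}\right)\right) = 10 \left(9 + \left(1 + 4 + 10 + \frac{5}{2}\right)\right) = 10 \left(9 + \frac{35}{2}\right) = 10 \cdot \frac{53}{2} = 265$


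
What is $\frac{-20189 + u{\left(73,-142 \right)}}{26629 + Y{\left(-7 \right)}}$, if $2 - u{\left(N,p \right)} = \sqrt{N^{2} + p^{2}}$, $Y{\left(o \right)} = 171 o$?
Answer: $- \frac{20187}{25432} - \frac{\sqrt{25493}}{25432} \approx -0.80004$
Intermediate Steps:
$u{\left(N,p \right)} = 2 - \sqrt{N^{2} + p^{2}}$
$\frac{-20189 + u{\left(73,-142 \right)}}{26629 + Y{\left(-7 \right)}} = \frac{-20189 + \left(2 - \sqrt{73^{2} + \left(-142\right)^{2}}\right)}{26629 + 171 \left(-7\right)} = \frac{-20189 + \left(2 - \sqrt{5329 + 20164}\right)}{26629 - 1197} = \frac{-20189 + \left(2 - \sqrt{25493}\right)}{25432} = \left(-20187 - \sqrt{25493}\right) \frac{1}{25432} = - \frac{20187}{25432} - \frac{\sqrt{25493}}{25432}$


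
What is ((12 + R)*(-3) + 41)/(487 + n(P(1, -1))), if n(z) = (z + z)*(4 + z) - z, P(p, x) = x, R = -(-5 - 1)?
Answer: -13/482 ≈ -0.026971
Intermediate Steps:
R = 6 (R = -1*(-6) = 6)
n(z) = -z + 2*z*(4 + z) (n(z) = (2*z)*(4 + z) - z = 2*z*(4 + z) - z = -z + 2*z*(4 + z))
((12 + R)*(-3) + 41)/(487 + n(P(1, -1))) = ((12 + 6)*(-3) + 41)/(487 - (7 + 2*(-1))) = (18*(-3) + 41)/(487 - (7 - 2)) = (-54 + 41)/(487 - 1*5) = -13/(487 - 5) = -13/482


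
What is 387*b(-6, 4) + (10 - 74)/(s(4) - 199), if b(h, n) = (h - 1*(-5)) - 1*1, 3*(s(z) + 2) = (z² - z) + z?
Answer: -454146/587 ≈ -773.67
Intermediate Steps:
s(z) = -2 + z²/3 (s(z) = -2 + ((z² - z) + z)/3 = -2 + z²/3)
b(h, n) = 4 + h (b(h, n) = (h + 5) - 1 = (5 + h) - 1 = 4 + h)
387*b(-6, 4) + (10 - 74)/(s(4) - 199) = 387*(4 - 6) + (10 - 74)/((-2 + (⅓)*4²) - 199) = 387*(-2) - 64/((-2 + (⅓)*16) - 199) = -774 - 64/((-2 + 16/3) - 199) = -774 - 64/(10/3 - 199) = -774 - 64/(-587/3) = -774 - 64*(-3/587) = -774 + 192/587 = -454146/587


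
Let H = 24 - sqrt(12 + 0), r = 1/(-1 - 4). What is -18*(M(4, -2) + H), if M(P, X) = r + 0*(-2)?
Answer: -2142/5 + 36*sqrt(3) ≈ -366.05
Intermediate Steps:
r = -1/5 (r = 1/(-5) = -1/5 ≈ -0.20000)
M(P, X) = -1/5 (M(P, X) = -1/5 + 0*(-2) = -1/5 + 0 = -1/5)
H = 24 - 2*sqrt(3) (H = 24 - sqrt(12) = 24 - 2*sqrt(3) ≈ 20.536)
-18*(M(4, -2) + H) = -18*(-1/5 + (24 - 2*sqrt(3))) = -18*(119/5 - 2*sqrt(3)) = -2142/5 + 36*sqrt(3)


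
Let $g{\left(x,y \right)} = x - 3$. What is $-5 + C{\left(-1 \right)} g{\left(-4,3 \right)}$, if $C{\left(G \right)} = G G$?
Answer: $-12$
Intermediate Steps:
$C{\left(G \right)} = G^{2}$
$g{\left(x,y \right)} = -3 + x$
$-5 + C{\left(-1 \right)} g{\left(-4,3 \right)} = -5 + \left(-1\right)^{2} \left(-3 - 4\right) = -5 + 1 \left(-7\right) = -5 - 7 = -12$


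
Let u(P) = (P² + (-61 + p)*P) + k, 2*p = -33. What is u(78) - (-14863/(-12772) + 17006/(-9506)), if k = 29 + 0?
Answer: 4165917965/60705316 ≈ 68.625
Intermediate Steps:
p = -33/2 (p = (½)*(-33) = -33/2 ≈ -16.500)
k = 29
u(P) = 29 + P² - 155*P/2 (u(P) = (P² + (-61 - 33/2)*P) + 29 = (P² - 155*P/2) + 29 = 29 + P² - 155*P/2)
u(78) - (-14863/(-12772) + 17006/(-9506)) = (29 + 78² - 155/2*78) - (-14863/(-12772) + 17006/(-9506)) = (29 + 6084 - 6045) - (-14863*(-1/12772) + 17006*(-1/9506)) = 68 - (14863/12772 - 8503/4753) = 68 - 1*(-37956477/60705316) = 68 + 37956477/60705316 = 4165917965/60705316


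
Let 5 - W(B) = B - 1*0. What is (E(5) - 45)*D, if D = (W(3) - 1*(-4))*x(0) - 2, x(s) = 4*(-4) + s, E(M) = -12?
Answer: 5586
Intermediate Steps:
W(B) = 5 - B (W(B) = 5 - (B - 1*0) = 5 - (B + 0) = 5 - B)
x(s) = -16 + s
D = -98 (D = ((5 - 1*3) - 1*(-4))*(-16 + 0) - 2 = ((5 - 3) + 4)*(-16) - 2 = (2 + 4)*(-16) - 2 = 6*(-16) - 2 = -96 - 2 = -98)
(E(5) - 45)*D = (-12 - 45)*(-98) = -57*(-98) = 5586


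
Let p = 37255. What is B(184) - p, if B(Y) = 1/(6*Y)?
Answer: -41129519/1104 ≈ -37255.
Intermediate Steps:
B(Y) = 1/(6*Y)
B(184) - p = (⅙)/184 - 1*37255 = (⅙)*(1/184) - 37255 = 1/1104 - 37255 = -41129519/1104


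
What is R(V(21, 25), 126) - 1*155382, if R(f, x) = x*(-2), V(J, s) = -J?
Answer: -155634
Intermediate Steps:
R(f, x) = -2*x
R(V(21, 25), 126) - 1*155382 = -2*126 - 1*155382 = -252 - 155382 = -155634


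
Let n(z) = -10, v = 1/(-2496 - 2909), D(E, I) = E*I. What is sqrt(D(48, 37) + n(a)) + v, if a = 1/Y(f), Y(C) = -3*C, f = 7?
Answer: -1/5405 + sqrt(1766) ≈ 42.024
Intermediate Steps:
v = -1/5405 (v = 1/(-5405) = -1/5405 ≈ -0.00018501)
a = -1/21 (a = 1/(-3*7) = 1/(-21) = -1/21 ≈ -0.047619)
sqrt(D(48, 37) + n(a)) + v = sqrt(48*37 - 10) - 1/5405 = sqrt(1776 - 10) - 1/5405 = sqrt(1766) - 1/5405 = -1/5405 + sqrt(1766)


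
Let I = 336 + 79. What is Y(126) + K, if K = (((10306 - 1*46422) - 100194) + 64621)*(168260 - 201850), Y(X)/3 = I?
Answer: 2408034755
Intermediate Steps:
I = 415
Y(X) = 1245 (Y(X) = 3*415 = 1245)
K = 2408033510 (K = (((10306 - 46422) - 100194) + 64621)*(-33590) = ((-36116 - 100194) + 64621)*(-33590) = (-136310 + 64621)*(-33590) = -71689*(-33590) = 2408033510)
Y(126) + K = 1245 + 2408033510 = 2408034755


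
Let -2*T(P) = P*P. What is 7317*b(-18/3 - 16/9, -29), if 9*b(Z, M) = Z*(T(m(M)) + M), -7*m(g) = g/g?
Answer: 3852265/21 ≈ 1.8344e+5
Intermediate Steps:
m(g) = -⅐ (m(g) = -g/(7*g) = -⅐*1 = -⅐)
T(P) = -P²/2 (T(P) = -P*P/2 = -P²/2)
b(Z, M) = Z*(-1/98 + M)/9 (b(Z, M) = (Z*(-(-⅐)²/2 + M))/9 = (Z*(-½*1/49 + M))/9 = (Z*(-1/98 + M))/9 = Z*(-1/98 + M)/9)
7317*b(-18/3 - 16/9, -29) = 7317*((-18/3 - 16/9)*(-1 + 98*(-29))/882) = 7317*((-18*⅓ - 16*⅑)*(-1 - 2842)/882) = 7317*((1/882)*(-6 - 16/9)*(-2843)) = 7317*((1/882)*(-70/9)*(-2843)) = 7317*(14215/567) = 3852265/21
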